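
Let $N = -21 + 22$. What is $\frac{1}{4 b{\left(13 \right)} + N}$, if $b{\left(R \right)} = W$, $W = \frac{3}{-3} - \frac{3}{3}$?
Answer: $- \frac{1}{7} \approx -0.14286$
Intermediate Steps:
$N = 1$
$W = -2$ ($W = 3 \left(- \frac{1}{3}\right) - 1 = -1 - 1 = -2$)
$b{\left(R \right)} = -2$
$\frac{1}{4 b{\left(13 \right)} + N} = \frac{1}{4 \left(-2\right) + 1} = \frac{1}{-8 + 1} = \frac{1}{-7} = - \frac{1}{7}$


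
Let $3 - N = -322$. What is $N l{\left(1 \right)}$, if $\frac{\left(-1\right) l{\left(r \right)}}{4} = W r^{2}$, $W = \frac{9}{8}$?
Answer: $- \frac{2925}{2} \approx -1462.5$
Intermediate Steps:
$N = 325$ ($N = 3 - -322 = 3 + 322 = 325$)
$W = \frac{9}{8}$ ($W = 9 \cdot \frac{1}{8} = \frac{9}{8} \approx 1.125$)
$l{\left(r \right)} = - \frac{9 r^{2}}{2}$ ($l{\left(r \right)} = - 4 \frac{9 r^{2}}{8} = - \frac{9 r^{2}}{2}$)
$N l{\left(1 \right)} = 325 \left(- \frac{9 \cdot 1^{2}}{2}\right) = 325 \left(\left(- \frac{9}{2}\right) 1\right) = 325 \left(- \frac{9}{2}\right) = - \frac{2925}{2}$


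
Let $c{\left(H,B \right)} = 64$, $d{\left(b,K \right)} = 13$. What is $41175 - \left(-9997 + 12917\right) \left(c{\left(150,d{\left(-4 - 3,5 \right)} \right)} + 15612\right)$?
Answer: $-45732745$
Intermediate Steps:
$41175 - \left(-9997 + 12917\right) \left(c{\left(150,d{\left(-4 - 3,5 \right)} \right)} + 15612\right) = 41175 - \left(-9997 + 12917\right) \left(64 + 15612\right) = 41175 - 2920 \cdot 15676 = 41175 - 45773920 = -45732745$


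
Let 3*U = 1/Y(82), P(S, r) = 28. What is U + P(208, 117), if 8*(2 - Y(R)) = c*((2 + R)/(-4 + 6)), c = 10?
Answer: 8482/303 ≈ 27.993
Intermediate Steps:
Y(R) = ¾ - 5*R/8 (Y(R) = 2 - 5*(2 + R)/(-4 + 6)/4 = 2 - 5*(2 + R)/2/4 = 2 - 5*(2 + R)*(½)/4 = 2 - 5*(1 + R/2)/4 = 2 - (10 + 5*R)/8 = 2 + (-5/4 - 5*R/8) = ¾ - 5*R/8)
U = -2/303 (U = 1/(3*(¾ - 5/8*82)) = 1/(3*(¾ - 205/4)) = 1/(3*(-101/2)) = (⅓)*(-2/101) = -2/303 ≈ -0.0066007)
U + P(208, 117) = -2/303 + 28 = 8482/303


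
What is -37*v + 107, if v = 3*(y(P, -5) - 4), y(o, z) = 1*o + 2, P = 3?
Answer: -4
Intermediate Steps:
y(o, z) = 2 + o (y(o, z) = o + 2 = 2 + o)
v = 3 (v = 3*((2 + 3) - 4) = 3*(5 - 4) = 3*1 = 3)
-37*v + 107 = -37*3 + 107 = -111 + 107 = -4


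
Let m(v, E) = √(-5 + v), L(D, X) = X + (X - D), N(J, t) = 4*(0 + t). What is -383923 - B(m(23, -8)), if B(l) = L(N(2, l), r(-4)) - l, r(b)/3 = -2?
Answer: -383911 + 15*√2 ≈ -3.8389e+5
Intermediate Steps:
N(J, t) = 4*t
r(b) = -6 (r(b) = 3*(-2) = -6)
L(D, X) = -D + 2*X
B(l) = -12 - 5*l (B(l) = (-4*l + 2*(-6)) - l = (-4*l - 12) - l = (-12 - 4*l) - l = -12 - 5*l)
-383923 - B(m(23, -8)) = -383923 - (-12 - 5*√(-5 + 23)) = -383923 - (-12 - 15*√2) = -383923 + (12 + 15*√2) = -383911 + 15*√2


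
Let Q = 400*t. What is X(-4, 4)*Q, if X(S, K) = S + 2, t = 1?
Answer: -800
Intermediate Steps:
X(S, K) = 2 + S
Q = 400 (Q = 400*1 = 400)
X(-4, 4)*Q = (2 - 4)*400 = -2*400 = -800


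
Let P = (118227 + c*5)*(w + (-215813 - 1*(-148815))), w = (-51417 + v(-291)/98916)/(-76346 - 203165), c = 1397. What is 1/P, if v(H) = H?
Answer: -2304009173/19328172922328711085 ≈ -1.1920e-10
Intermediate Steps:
w = 1695321421/9216036692 (w = (-51417 - 291/98916)/(-76346 - 203165) = (-51417 - 291*1/98916)/(-279511) = (-51417 - 97/32972)*(-1/279511) = -1695321421/32972*(-1/279511) = 1695321421/9216036692 ≈ 0.18395)
P = -19328172922328711085/2304009173 (P = (118227 + 1397*5)*(1695321421/9216036692 + (-215813 - 1*(-148815))) = (118227 + 6985)*(1695321421/9216036692 + (-215813 + 148815)) = 125212*(1695321421/9216036692 - 66998) = 125212*(-617454330969195/9216036692) = -19328172922328711085/2304009173 ≈ -8.3889e+9)
1/P = 1/(-19328172922328711085/2304009173) = -2304009173/19328172922328711085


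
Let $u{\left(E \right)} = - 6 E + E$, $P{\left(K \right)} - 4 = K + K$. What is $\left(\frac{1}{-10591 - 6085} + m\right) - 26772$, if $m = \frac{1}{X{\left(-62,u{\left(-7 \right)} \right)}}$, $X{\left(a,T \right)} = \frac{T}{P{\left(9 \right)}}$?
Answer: $- \frac{15625378683}{583660} \approx -26771.0$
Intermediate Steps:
$P{\left(K \right)} = 4 + 2 K$ ($P{\left(K \right)} = 4 + \left(K + K\right) = 4 + 2 K$)
$u{\left(E \right)} = - 5 E$
$X{\left(a,T \right)} = \frac{T}{22}$ ($X{\left(a,T \right)} = \frac{T}{4 + 2 \cdot 9} = \frac{T}{4 + 18} = \frac{T}{22}$)
$m = \frac{22}{35}$ ($m = \frac{1}{\frac{1}{22} \left(\left(-5\right) \left(-7\right)\right)} = \frac{1}{\frac{1}{22} \cdot 35} = \frac{1}{\frac{35}{22}} = \frac{22}{35} \approx 0.62857$)
$\left(\frac{1}{-10591 - 6085} + m\right) - 26772 = \left(\frac{1}{-10591 - 6085} + \frac{22}{35}\right) - 26772 = \left(\frac{1}{-16676} + \frac{22}{35}\right) - 26772 = \left(- \frac{1}{16676} + \frac{22}{35}\right) - 26772 = \frac{366837}{583660} - 26772 = - \frac{15625378683}{583660}$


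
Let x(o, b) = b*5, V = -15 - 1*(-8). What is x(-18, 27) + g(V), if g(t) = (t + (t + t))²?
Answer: 576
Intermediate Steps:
V = -7 (V = -15 + 8 = -7)
x(o, b) = 5*b
g(t) = 9*t² (g(t) = (t + 2*t)² = (3*t)² = 9*t²)
x(-18, 27) + g(V) = 5*27 + 9*(-7)² = 135 + 9*49 = 135 + 441 = 576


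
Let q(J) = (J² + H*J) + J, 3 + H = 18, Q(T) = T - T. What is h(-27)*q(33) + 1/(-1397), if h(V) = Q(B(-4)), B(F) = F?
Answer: -1/1397 ≈ -0.00071582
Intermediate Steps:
Q(T) = 0
H = 15 (H = -3 + 18 = 15)
q(J) = J² + 16*J (q(J) = (J² + 15*J) + J = J² + 16*J)
h(V) = 0
h(-27)*q(33) + 1/(-1397) = 0*(33*(16 + 33)) + 1/(-1397) = 0*(33*49) - 1/1397 = 0*1617 - 1/1397 = 0 - 1/1397 = -1/1397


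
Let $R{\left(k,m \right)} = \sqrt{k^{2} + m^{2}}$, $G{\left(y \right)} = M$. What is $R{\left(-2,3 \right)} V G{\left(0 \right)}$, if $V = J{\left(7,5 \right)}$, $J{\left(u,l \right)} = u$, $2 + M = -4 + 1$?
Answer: $- 35 \sqrt{13} \approx -126.19$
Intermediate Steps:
$M = -5$ ($M = -2 + \left(-4 + 1\right) = -2 - 3 = -5$)
$G{\left(y \right)} = -5$
$V = 7$
$R{\left(-2,3 \right)} V G{\left(0 \right)} = \sqrt{\left(-2\right)^{2} + 3^{2}} \cdot 7 \left(-5\right) = \sqrt{4 + 9} \cdot 7 \left(-5\right) = \sqrt{13} \cdot 7 \left(-5\right) = 7 \sqrt{13} \left(-5\right) = - 35 \sqrt{13}$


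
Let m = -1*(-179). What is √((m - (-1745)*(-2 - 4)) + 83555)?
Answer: 4*√4579 ≈ 270.67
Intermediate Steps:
m = 179
√((m - (-1745)*(-2 - 4)) + 83555) = √((179 - (-1745)*(-2 - 4)) + 83555) = √((179 - (-1745)*(-6)) + 83555) = √((179 - 349*30) + 83555) = √((179 - 10470) + 83555) = √(-10291 + 83555) = √73264 = 4*√4579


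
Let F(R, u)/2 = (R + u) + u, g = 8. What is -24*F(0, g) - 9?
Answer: -777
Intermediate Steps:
F(R, u) = 2*R + 4*u (F(R, u) = 2*((R + u) + u) = 2*(R + 2*u) = 2*R + 4*u)
-24*F(0, g) - 9 = -24*(2*0 + 4*8) - 9 = -24*(0 + 32) - 9 = -24*32 - 9 = -768 - 9 = -777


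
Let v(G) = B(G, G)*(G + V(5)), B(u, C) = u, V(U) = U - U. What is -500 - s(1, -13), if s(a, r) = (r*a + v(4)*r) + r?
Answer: -266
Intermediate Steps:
V(U) = 0
v(G) = G² (v(G) = G*(G + 0) = G*G = G²)
s(a, r) = 17*r + a*r (s(a, r) = (r*a + 4²*r) + r = (a*r + 16*r) + r = (16*r + a*r) + r = 17*r + a*r)
-500 - s(1, -13) = -500 - (-13)*(17 + 1) = -500 - (-13)*18 = -500 - 1*(-234) = -500 + 234 = -266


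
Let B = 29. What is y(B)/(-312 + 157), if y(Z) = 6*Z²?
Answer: -5046/155 ≈ -32.555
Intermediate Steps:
y(B)/(-312 + 157) = (6*29²)/(-312 + 157) = (6*841)/(-155) = 5046*(-1/155) = -5046/155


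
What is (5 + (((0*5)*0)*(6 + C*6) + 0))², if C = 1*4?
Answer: 25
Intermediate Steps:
C = 4
(5 + (((0*5)*0)*(6 + C*6) + 0))² = (5 + (((0*5)*0)*(6 + 4*6) + 0))² = (5 + ((0*0)*(6 + 24) + 0))² = (5 + (0*30 + 0))² = (5 + (0 + 0))² = (5 + 0)² = 5² = 25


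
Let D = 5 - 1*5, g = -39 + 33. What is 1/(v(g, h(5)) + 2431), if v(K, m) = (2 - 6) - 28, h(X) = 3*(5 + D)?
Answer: 1/2399 ≈ 0.00041684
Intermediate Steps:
g = -6
D = 0 (D = 5 - 5 = 0)
h(X) = 15 (h(X) = 3*(5 + 0) = 3*5 = 15)
v(K, m) = -32 (v(K, m) = -4 - 28 = -32)
1/(v(g, h(5)) + 2431) = 1/(-32 + 2431) = 1/2399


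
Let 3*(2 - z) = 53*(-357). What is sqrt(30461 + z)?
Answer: sqrt(36770) ≈ 191.76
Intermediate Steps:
z = 6309 (z = 2 - 53*(-357)/3 = 2 - 1/3*(-18921) = 2 + 6307 = 6309)
sqrt(30461 + z) = sqrt(30461 + 6309) = sqrt(36770)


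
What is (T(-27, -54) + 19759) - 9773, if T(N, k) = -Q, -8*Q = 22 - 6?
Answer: 9988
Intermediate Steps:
Q = -2 (Q = -(22 - 6)/8 = -1/8*16 = -2)
T(N, k) = 2 (T(N, k) = -1*(-2) = 2)
(T(-27, -54) + 19759) - 9773 = (2 + 19759) - 9773 = 19761 - 9773 = 9988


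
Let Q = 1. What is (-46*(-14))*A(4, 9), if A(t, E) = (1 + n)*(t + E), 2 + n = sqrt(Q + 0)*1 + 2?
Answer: 16744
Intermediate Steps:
n = 1 (n = -2 + (sqrt(1 + 0)*1 + 2) = -2 + (sqrt(1)*1 + 2) = -2 + (1*1 + 2) = -2 + (1 + 2) = -2 + 3 = 1)
A(t, E) = 2*E + 2*t (A(t, E) = (1 + 1)*(t + E) = 2*(E + t) = 2*E + 2*t)
(-46*(-14))*A(4, 9) = (-46*(-14))*(2*9 + 2*4) = 644*(18 + 8) = 644*26 = 16744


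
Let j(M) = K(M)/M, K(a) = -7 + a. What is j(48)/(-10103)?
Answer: -41/484944 ≈ -8.4546e-5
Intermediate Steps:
j(M) = (-7 + M)/M
j(48)/(-10103) = ((-7 + 48)/48)/(-10103) = ((1/48)*41)*(-1/10103) = (41/48)*(-1/10103) = -41/484944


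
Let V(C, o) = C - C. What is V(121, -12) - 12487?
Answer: -12487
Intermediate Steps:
V(C, o) = 0
V(121, -12) - 12487 = 0 - 12487 = -12487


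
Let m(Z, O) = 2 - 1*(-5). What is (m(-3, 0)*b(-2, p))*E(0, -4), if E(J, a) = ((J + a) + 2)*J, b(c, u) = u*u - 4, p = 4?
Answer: 0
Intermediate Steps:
b(c, u) = -4 + u² (b(c, u) = u² - 4 = -4 + u²)
E(J, a) = J*(2 + J + a) (E(J, a) = (2 + J + a)*J = J*(2 + J + a))
m(Z, O) = 7 (m(Z, O) = 2 + 5 = 7)
(m(-3, 0)*b(-2, p))*E(0, -4) = (7*(-4 + 4²))*(0*(2 + 0 - 4)) = (7*(-4 + 16))*(0*(-2)) = (7*12)*0 = 84*0 = 0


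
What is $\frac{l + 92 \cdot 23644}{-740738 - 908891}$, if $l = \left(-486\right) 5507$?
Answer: $\frac{501154}{1649629} \approx 0.3038$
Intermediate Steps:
$l = -2676402$
$\frac{l + 92 \cdot 23644}{-740738 - 908891} = \frac{-2676402 + 92 \cdot 23644}{-740738 - 908891} = \frac{-2676402 + 2175248}{-1649629} = \left(-501154\right) \left(- \frac{1}{1649629}\right) = \frac{501154}{1649629}$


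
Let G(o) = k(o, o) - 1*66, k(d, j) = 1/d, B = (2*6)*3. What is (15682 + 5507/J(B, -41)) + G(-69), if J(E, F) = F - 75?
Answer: 124610365/8004 ≈ 15569.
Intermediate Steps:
B = 36 (B = 12*3 = 36)
G(o) = -66 + 1/o (G(o) = 1/o - 1*66 = 1/o - 66 = -66 + 1/o)
J(E, F) = -75 + F
(15682 + 5507/J(B, -41)) + G(-69) = (15682 + 5507/(-75 - 41)) + (-66 + 1/(-69)) = (15682 + 5507/(-116)) + (-66 - 1/69) = (15682 + 5507*(-1/116)) - 4555/69 = (15682 - 5507/116) - 4555/69 = 1813605/116 - 4555/69 = 124610365/8004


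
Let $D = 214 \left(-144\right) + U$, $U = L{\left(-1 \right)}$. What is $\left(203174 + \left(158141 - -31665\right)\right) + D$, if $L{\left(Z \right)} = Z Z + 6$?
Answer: $362171$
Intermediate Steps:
$L{\left(Z \right)} = 6 + Z^{2}$ ($L{\left(Z \right)} = Z^{2} + 6 = 6 + Z^{2}$)
$U = 7$ ($U = 6 + \left(-1\right)^{2} = 6 + 1 = 7$)
$D = -30809$ ($D = 214 \left(-144\right) + 7 = -30816 + 7 = -30809$)
$\left(203174 + \left(158141 - -31665\right)\right) + D = \left(203174 + \left(158141 - -31665\right)\right) - 30809 = \left(203174 + \left(158141 + 31665\right)\right) - 30809 = \left(203174 + 189806\right) - 30809 = 392980 - 30809 = 362171$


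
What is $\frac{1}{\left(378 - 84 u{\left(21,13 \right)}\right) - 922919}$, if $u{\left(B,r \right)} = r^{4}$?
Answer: $- \frac{1}{3321665} \approx -3.0105 \cdot 10^{-7}$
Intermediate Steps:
$\frac{1}{\left(378 - 84 u{\left(21,13 \right)}\right) - 922919} = \frac{1}{\left(378 - 84 \cdot 13^{4}\right) - 922919} = \frac{1}{\left(378 - 2399124\right) - 922919} = \frac{1}{-2398746 - 922919} = \frac{1}{-3321665} = - \frac{1}{3321665}$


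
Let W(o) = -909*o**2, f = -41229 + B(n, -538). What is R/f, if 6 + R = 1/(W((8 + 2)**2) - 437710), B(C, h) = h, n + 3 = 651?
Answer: 57166261/397943863570 ≈ 0.00014365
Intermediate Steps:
n = 648 (n = -3 + 651 = 648)
f = -41767 (f = -41229 - 538 = -41767)
R = -57166261/9527710 (R = -6 + 1/(-909*(8 + 2)**4 - 437710) = -6 + 1/(-909*(10**2)**2 - 437710) = -6 + 1/(-909*100**2 - 437710) = -6 + 1/(-909*10000 - 437710) = -6 + 1/(-9090000 - 437710) = -6 + 1/(-9527710) = -6 - 1/9527710 = -57166261/9527710 ≈ -6.0000)
R/f = -57166261/9527710/(-41767) = -57166261/9527710*(-1/41767) = 57166261/397943863570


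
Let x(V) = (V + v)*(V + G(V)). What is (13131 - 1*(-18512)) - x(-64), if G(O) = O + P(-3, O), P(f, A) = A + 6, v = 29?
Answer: 25133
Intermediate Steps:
P(f, A) = 6 + A
G(O) = 6 + 2*O (G(O) = O + (6 + O) = 6 + 2*O)
x(V) = (6 + 3*V)*(29 + V) (x(V) = (V + 29)*(V + (6 + 2*V)) = (29 + V)*(6 + 3*V) = (6 + 3*V)*(29 + V))
(13131 - 1*(-18512)) - x(-64) = (13131 - 1*(-18512)) - (174 + 3*(-64)² + 93*(-64)) = (13131 + 18512) - (174 + 3*4096 - 5952) = 31643 - (174 + 12288 - 5952) = 31643 - 1*6510 = 31643 - 6510 = 25133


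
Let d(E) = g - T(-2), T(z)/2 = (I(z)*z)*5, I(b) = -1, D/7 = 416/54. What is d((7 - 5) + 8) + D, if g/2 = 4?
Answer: 1132/27 ≈ 41.926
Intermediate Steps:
g = 8 (g = 2*4 = 8)
D = 1456/27 (D = 7*(416/54) = 7*(416*(1/54)) = 7*(208/27) = 1456/27 ≈ 53.926)
T(z) = -10*z (T(z) = 2*(-z*5) = 2*(-5*z) = -10*z)
d(E) = -12 (d(E) = 8 - (-10)*(-2) = 8 - 1*20 = 8 - 20 = -12)
d((7 - 5) + 8) + D = -12 + 1456/27 = 1132/27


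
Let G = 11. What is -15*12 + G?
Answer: -169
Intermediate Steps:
-15*12 + G = -15*12 + 11 = -180 + 11 = -169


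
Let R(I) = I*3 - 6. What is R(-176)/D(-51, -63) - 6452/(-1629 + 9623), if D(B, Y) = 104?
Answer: -1234951/207844 ≈ -5.9417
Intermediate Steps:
R(I) = -6 + 3*I (R(I) = 3*I - 6 = -6 + 3*I)
R(-176)/D(-51, -63) - 6452/(-1629 + 9623) = (-6 + 3*(-176))/104 - 6452/(-1629 + 9623) = (-6 - 528)*(1/104) - 6452/7994 = -534*1/104 - 6452*1/7994 = -267/52 - 3226/3997 = -1234951/207844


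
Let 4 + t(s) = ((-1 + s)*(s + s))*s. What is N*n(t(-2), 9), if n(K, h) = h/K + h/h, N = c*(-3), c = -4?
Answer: 57/7 ≈ 8.1429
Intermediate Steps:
t(s) = -4 + 2*s**2*(-1 + s) (t(s) = -4 + ((-1 + s)*(s + s))*s = -4 + ((-1 + s)*(2*s))*s = -4 + (2*s*(-1 + s))*s = -4 + 2*s**2*(-1 + s))
N = 12 (N = -4*(-3) = 12)
n(K, h) = 1 + h/K (n(K, h) = h/K + 1 = 1 + h/K)
N*n(t(-2), 9) = 12*(((-4 - 2*(-2)**2 + 2*(-2)**3) + 9)/(-4 - 2*(-2)**2 + 2*(-2)**3)) = 12*(((-4 - 2*4 + 2*(-8)) + 9)/(-4 - 2*4 + 2*(-8))) = 12*(((-4 - 8 - 16) + 9)/(-4 - 8 - 16)) = 12*((-28 + 9)/(-28)) = 12*(-1/28*(-19)) = 12*(19/28) = 57/7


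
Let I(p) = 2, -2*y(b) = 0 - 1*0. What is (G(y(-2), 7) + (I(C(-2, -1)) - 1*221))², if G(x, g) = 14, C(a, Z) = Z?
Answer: 42025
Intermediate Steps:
y(b) = 0 (y(b) = -(0 - 1*0)/2 = -(0 + 0)/2 = -½*0 = 0)
(G(y(-2), 7) + (I(C(-2, -1)) - 1*221))² = (14 + (2 - 1*221))² = (14 + (2 - 221))² = (14 - 219)² = (-205)² = 42025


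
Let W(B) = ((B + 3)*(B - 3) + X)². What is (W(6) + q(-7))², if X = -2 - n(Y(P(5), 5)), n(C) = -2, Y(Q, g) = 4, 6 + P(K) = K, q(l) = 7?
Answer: 541696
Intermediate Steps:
P(K) = -6 + K
X = 0 (X = -2 - 1*(-2) = -2 + 2 = 0)
W(B) = (-3 + B)²*(3 + B)² (W(B) = ((B + 3)*(B - 3) + 0)² = ((3 + B)*(-3 + B) + 0)² = ((-3 + B)*(3 + B) + 0)² = ((-3 + B)*(3 + B))² = (-3 + B)²*(3 + B)²)
(W(6) + q(-7))² = ((-9 + 6²)² + 7)² = ((-9 + 36)² + 7)² = (27² + 7)² = (729 + 7)² = 736² = 541696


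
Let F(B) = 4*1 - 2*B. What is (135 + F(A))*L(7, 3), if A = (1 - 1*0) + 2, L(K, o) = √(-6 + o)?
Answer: 133*I*√3 ≈ 230.36*I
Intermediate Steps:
A = 3 (A = (1 + 0) + 2 = 1 + 2 = 3)
F(B) = 4 - 2*B
(135 + F(A))*L(7, 3) = (135 + (4 - 2*3))*√(-6 + 3) = (135 + (4 - 6))*√(-3) = (135 - 2)*(I*√3) = 133*(I*√3) = 133*I*√3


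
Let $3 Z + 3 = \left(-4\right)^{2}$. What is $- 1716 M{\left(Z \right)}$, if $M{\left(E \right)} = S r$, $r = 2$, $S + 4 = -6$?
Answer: $34320$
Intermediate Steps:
$S = -10$ ($S = -4 - 6 = -10$)
$Z = \frac{13}{3}$ ($Z = -1 + \frac{\left(-4\right)^{2}}{3} = -1 + \frac{1}{3} \cdot 16 = -1 + \frac{16}{3} = \frac{13}{3} \approx 4.3333$)
$M{\left(E \right)} = -20$ ($M{\left(E \right)} = \left(-10\right) 2 = -20$)
$- 1716 M{\left(Z \right)} = \left(-1716\right) \left(-20\right) = 34320$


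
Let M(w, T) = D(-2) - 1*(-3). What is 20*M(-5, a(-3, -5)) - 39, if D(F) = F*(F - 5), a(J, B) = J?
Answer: 301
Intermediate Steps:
D(F) = F*(-5 + F)
M(w, T) = 17 (M(w, T) = -2*(-5 - 2) - 1*(-3) = -2*(-7) + 3 = 14 + 3 = 17)
20*M(-5, a(-3, -5)) - 39 = 20*17 - 39 = 340 - 39 = 301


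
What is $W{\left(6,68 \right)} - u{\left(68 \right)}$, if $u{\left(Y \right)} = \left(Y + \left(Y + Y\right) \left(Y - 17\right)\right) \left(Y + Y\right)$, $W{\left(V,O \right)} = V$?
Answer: $-952538$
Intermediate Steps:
$u{\left(Y \right)} = 2 Y \left(Y + 2 Y \left(-17 + Y\right)\right)$ ($u{\left(Y \right)} = \left(Y + 2 Y \left(-17 + Y\right)\right) 2 Y = 2 Y \left(Y + 2 Y \left(-17 + Y\right)\right)$)
$W{\left(6,68 \right)} - u{\left(68 \right)} = 6 - 68^{2} \left(-66 + 4 \cdot 68\right) = 6 - 4624 \left(-66 + 272\right) = 6 - 4624 \cdot 206 = 6 - 952544 = -952538$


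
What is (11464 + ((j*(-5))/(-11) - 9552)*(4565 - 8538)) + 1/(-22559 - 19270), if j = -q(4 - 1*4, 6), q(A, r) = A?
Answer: 1587894093239/41829 ≈ 3.7962e+7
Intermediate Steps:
j = 0 (j = -(4 - 1*4) = -(4 - 4) = -1*0 = 0)
(11464 + ((j*(-5))/(-11) - 9552)*(4565 - 8538)) + 1/(-22559 - 19270) = (11464 + ((0*(-5))/(-11) - 9552)*(4565 - 8538)) + 1/(-22559 - 19270) = (11464 + (0*(-1/11) - 9552)*(-3973)) + 1/(-41829) = (11464 + (0 - 9552)*(-3973)) - 1/41829 = (11464 - 9552*(-3973)) - 1/41829 = (11464 + 37950096) - 1/41829 = 37961560 - 1/41829 = 1587894093239/41829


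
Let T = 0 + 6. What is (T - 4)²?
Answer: 4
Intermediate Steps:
T = 6
(T - 4)² = (6 - 4)² = 2² = 4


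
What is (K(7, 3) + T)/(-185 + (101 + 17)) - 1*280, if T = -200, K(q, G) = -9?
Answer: -18551/67 ≈ -276.88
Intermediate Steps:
(K(7, 3) + T)/(-185 + (101 + 17)) - 1*280 = (-9 - 200)/(-185 + (101 + 17)) - 1*280 = -209/(-185 + 118) - 280 = -209/(-67) - 280 = -209*(-1/67) - 280 = 209/67 - 280 = -18551/67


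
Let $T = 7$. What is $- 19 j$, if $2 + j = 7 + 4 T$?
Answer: $-627$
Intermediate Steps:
$j = 33$ ($j = -2 + \left(7 + 4 \cdot 7\right) = -2 + \left(7 + 28\right) = -2 + 35 = 33$)
$- 19 j = \left(-19\right) 33 = -627$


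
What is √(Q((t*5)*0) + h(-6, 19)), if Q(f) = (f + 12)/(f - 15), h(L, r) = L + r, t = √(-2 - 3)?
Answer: √305/5 ≈ 3.4929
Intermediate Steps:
t = I*√5 (t = √(-5) = I*√5 ≈ 2.2361*I)
Q(f) = (12 + f)/(-15 + f)
√(Q((t*5)*0) + h(-6, 19)) = √((12 + ((I*√5)*5)*0)/(-15 + ((I*√5)*5)*0) + (-6 + 19)) = √((12 + (5*I*√5)*0)/(-15 + (5*I*√5)*0) + 13) = √((12 + 0)/(-15 + 0) + 13) = √(12/(-15) + 13) = √(-1/15*12 + 13) = √(-⅘ + 13) = √(61/5) = √305/5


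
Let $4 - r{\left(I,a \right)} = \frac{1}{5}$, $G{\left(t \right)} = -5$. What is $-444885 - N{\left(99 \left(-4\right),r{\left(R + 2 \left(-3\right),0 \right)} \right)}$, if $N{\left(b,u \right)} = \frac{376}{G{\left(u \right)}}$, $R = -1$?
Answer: $- \frac{2224049}{5} \approx -4.4481 \cdot 10^{5}$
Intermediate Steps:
$r{\left(I,a \right)} = \frac{19}{5}$ ($r{\left(I,a \right)} = 4 - \frac{1}{5} = \frac{19}{5}$)
$N{\left(b,u \right)} = - \frac{376}{5}$ ($N{\left(b,u \right)} = \frac{376}{-5} = 376 \left(- \frac{1}{5}\right) = - \frac{376}{5}$)
$-444885 - N{\left(99 \left(-4\right),r{\left(R + 2 \left(-3\right),0 \right)} \right)} = -444885 - - \frac{376}{5} = -444885 + \frac{376}{5} = - \frac{2224049}{5}$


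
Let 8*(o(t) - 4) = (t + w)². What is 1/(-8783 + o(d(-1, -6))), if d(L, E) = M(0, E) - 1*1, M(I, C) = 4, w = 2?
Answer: -8/70207 ≈ -0.00011395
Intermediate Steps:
d(L, E) = 3 (d(L, E) = 4 - 1*1 = 4 - 1 = 3)
o(t) = 4 + (2 + t)²/8 (o(t) = 4 + (t + 2)²/8 = 4 + (2 + t)²/8)
1/(-8783 + o(d(-1, -6))) = 1/(-8783 + (4 + (2 + 3)²/8)) = 1/(-8783 + (4 + (⅛)*5²)) = 1/(-8783 + (4 + (⅛)*25)) = 1/(-8783 + (4 + 25/8)) = 1/(-8783 + 57/8) = 1/(-70207/8) = -8/70207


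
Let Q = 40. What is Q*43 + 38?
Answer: 1758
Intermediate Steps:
Q*43 + 38 = 40*43 + 38 = 1720 + 38 = 1758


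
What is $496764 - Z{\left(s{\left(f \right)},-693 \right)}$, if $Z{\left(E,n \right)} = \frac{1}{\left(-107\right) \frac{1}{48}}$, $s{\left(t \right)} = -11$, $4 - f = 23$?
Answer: $\frac{53153796}{107} \approx 4.9676 \cdot 10^{5}$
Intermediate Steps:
$f = -19$ ($f = 4 - 23 = -19$)
$Z{\left(E,n \right)} = - \frac{48}{107}$ ($Z{\left(E,n \right)} = \frac{1}{\left(-107\right) \frac{1}{48}} = \frac{1}{- \frac{107}{48}} = - \frac{48}{107}$)
$496764 - Z{\left(s{\left(f \right)},-693 \right)} = 496764 - - \frac{48}{107} = 496764 + \frac{48}{107} = \frac{53153796}{107}$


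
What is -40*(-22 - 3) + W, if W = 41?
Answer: 1041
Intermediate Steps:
-40*(-22 - 3) + W = -40*(-22 - 3) + 41 = -40*(-25) + 41 = 1000 + 41 = 1041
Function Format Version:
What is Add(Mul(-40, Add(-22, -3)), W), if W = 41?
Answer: 1041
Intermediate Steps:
Add(Mul(-40, Add(-22, -3)), W) = Add(Mul(-40, Add(-22, -3)), 41) = Add(Mul(-40, -25), 41) = Add(1000, 41) = 1041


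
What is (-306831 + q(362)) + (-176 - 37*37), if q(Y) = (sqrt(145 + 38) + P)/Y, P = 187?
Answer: -111631925/362 + sqrt(183)/362 ≈ -3.0838e+5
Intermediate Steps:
q(Y) = (187 + sqrt(183))/Y (q(Y) = (sqrt(145 + 38) + 187)/Y = (sqrt(183) + 187)/Y = (187 + sqrt(183))/Y)
(-306831 + q(362)) + (-176 - 37*37) = (-306831 + (187 + sqrt(183))/362) + (-176 - 37*37) = (-306831 + (187 + sqrt(183))/362) + (-176 - 1369) = (-306831 + (187/362 + sqrt(183)/362)) - 1545 = (-111072635/362 + sqrt(183)/362) - 1545 = -111631925/362 + sqrt(183)/362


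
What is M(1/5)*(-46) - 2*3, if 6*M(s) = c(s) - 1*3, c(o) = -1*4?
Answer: 143/3 ≈ 47.667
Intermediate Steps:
c(o) = -4
M(s) = -7/6 (M(s) = (-4 - 1*3)/6 = (-4 - 3)/6 = (1/6)*(-7) = -7/6)
M(1/5)*(-46) - 2*3 = -7/6*(-46) - 2*3 = 161/3 - 6 = 143/3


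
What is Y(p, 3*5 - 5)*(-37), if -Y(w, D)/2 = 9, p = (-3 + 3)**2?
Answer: 666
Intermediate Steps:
p = 0 (p = 0**2 = 0)
Y(w, D) = -18 (Y(w, D) = -2*9 = -18)
Y(p, 3*5 - 5)*(-37) = -18*(-37) = 666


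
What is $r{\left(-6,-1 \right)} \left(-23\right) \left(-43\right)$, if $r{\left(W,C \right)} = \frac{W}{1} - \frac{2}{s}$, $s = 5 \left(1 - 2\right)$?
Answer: $- \frac{27692}{5} \approx -5538.4$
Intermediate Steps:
$s = -5$ ($s = 5 \left(-1\right) = -5$)
$r{\left(W,C \right)} = \frac{2}{5} + W$ ($r{\left(W,C \right)} = \frac{W}{1} - \frac{2}{-5} = W 1 - - \frac{2}{5} = W + \frac{2}{5} = \frac{2}{5} + W$)
$r{\left(-6,-1 \right)} \left(-23\right) \left(-43\right) = \left(\frac{2}{5} - 6\right) \left(-23\right) \left(-43\right) = \left(- \frac{28}{5}\right) \left(-23\right) \left(-43\right) = \frac{644}{5} \left(-43\right) = - \frac{27692}{5}$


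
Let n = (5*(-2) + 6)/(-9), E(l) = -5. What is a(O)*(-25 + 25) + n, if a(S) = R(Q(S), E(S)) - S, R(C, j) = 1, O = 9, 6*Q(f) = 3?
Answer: 4/9 ≈ 0.44444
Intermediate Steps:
Q(f) = ½ (Q(f) = (⅙)*3 = ½)
n = 4/9 (n = -(-10 + 6)/9 = -⅑*(-4) = 4/9 ≈ 0.44444)
a(S) = 1 - S
a(O)*(-25 + 25) + n = (1 - 1*9)*(-25 + 25) + 4/9 = (1 - 9)*0 + 4/9 = -8*0 + 4/9 = 0 + 4/9 = 4/9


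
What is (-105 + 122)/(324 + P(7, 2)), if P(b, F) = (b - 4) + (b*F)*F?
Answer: 17/355 ≈ 0.047887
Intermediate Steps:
P(b, F) = -4 + b + b*F² (P(b, F) = (-4 + b) + (F*b)*F = (-4 + b) + b*F² = -4 + b + b*F²)
(-105 + 122)/(324 + P(7, 2)) = (-105 + 122)/(324 + (-4 + 7 + 7*2²)) = 17/(324 + (-4 + 7 + 7*4)) = 17/(324 + (-4 + 7 + 28)) = 17/(324 + 31) = 17/355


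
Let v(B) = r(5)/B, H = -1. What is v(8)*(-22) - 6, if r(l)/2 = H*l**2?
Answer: 263/2 ≈ 131.50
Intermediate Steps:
r(l) = -2*l**2 (r(l) = 2*(-l**2) = -2*l**2)
v(B) = -50/B (v(B) = (-2*5**2)/B = (-2*25)/B = -50/B)
v(8)*(-22) - 6 = -50/8*(-22) - 6 = -50*1/8*(-22) - 6 = -25/4*(-22) - 6 = 275/2 - 6 = 263/2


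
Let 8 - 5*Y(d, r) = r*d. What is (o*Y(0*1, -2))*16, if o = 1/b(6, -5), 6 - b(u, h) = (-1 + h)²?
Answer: -64/75 ≈ -0.85333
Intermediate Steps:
Y(d, r) = 8/5 - d*r/5 (Y(d, r) = 8/5 - r*d/5 = 8/5 - d*r/5)
b(u, h) = 6 - (-1 + h)²
o = -1/30 (o = 1/(6 - (-1 - 5)²) = 1/(6 - 1*(-6)²) = 1/(6 - 1*36) = 1/(6 - 36) = 1/(-30) = -1/30 ≈ -0.033333)
(o*Y(0*1, -2))*16 = -(8/5 - ⅕*0*1*(-2))/30*16 = -(8/5 - ⅕*0*(-2))/30*16 = -(8/5 + 0)/30*16 = -1/30*8/5*16 = -4/75*16 = -64/75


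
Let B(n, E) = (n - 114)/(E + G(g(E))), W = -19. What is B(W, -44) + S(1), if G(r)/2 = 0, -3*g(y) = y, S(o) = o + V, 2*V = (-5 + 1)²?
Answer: 529/44 ≈ 12.023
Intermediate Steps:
V = 8 (V = (-5 + 1)²/2 = (½)*(-4)² = (½)*16 = 8)
S(o) = 8 + o (S(o) = o + 8 = 8 + o)
g(y) = -y/3
G(r) = 0 (G(r) = 2*0 = 0)
B(n, E) = (-114 + n)/E (B(n, E) = (n - 114)/(E + 0) = (-114 + n)/E)
B(W, -44) + S(1) = (-114 - 19)/(-44) + (8 + 1) = -1/44*(-133) + 9 = 133/44 + 9 = 529/44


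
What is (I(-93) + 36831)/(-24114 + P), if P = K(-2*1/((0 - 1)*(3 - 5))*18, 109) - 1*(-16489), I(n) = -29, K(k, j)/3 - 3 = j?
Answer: -36802/7289 ≈ -5.0490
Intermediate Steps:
K(k, j) = 9 + 3*j
P = 16825 (P = (9 + 3*109) - 1*(-16489) = (9 + 327) + 16489 = 336 + 16489 = 16825)
(I(-93) + 36831)/(-24114 + P) = (-29 + 36831)/(-24114 + 16825) = 36802/(-7289) = 36802*(-1/7289) = -36802/7289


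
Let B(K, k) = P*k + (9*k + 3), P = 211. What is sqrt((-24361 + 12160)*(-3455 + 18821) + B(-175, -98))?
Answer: I*sqrt(187502123) ≈ 13693.0*I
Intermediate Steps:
B(K, k) = 3 + 220*k (B(K, k) = 211*k + (9*k + 3) = 211*k + (3 + 9*k) = 3 + 220*k)
sqrt((-24361 + 12160)*(-3455 + 18821) + B(-175, -98)) = sqrt((-24361 + 12160)*(-3455 + 18821) + (3 + 220*(-98))) = sqrt(-12201*15366 + (3 - 21560)) = sqrt(-187480566 - 21557) = sqrt(-187502123) = I*sqrt(187502123)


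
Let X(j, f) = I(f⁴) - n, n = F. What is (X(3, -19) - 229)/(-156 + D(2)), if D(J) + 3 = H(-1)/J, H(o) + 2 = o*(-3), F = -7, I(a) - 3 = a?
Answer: -260204/317 ≈ -820.83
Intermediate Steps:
I(a) = 3 + a
n = -7
H(o) = -2 - 3*o (H(o) = -2 + o*(-3) = -2 - 3*o)
X(j, f) = 10 + f⁴ (X(j, f) = (3 + f⁴) - 1*(-7) = (3 + f⁴) + 7 = 10 + f⁴)
D(J) = -3 + 1/J (D(J) = -3 + (-2 - 3*(-1))/J = -3 + (-2 + 3)/J = -3 + 1/J)
(X(3, -19) - 229)/(-156 + D(2)) = ((10 + (-19)⁴) - 229)/(-156 + (-3 + 1/2)) = ((10 + 130321) - 229)/(-156 + (-3 + ½)) = (130331 - 229)/(-156 - 5/2) = 130102/(-317/2) = 130102*(-2/317) = -260204/317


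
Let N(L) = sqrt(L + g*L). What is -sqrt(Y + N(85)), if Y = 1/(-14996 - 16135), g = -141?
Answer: -sqrt(-3459 + 1076821290*I*sqrt(119))/10377 ≈ -7.3854 - 7.3854*I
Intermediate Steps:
N(L) = 2*sqrt(35)*sqrt(-L) (N(L) = sqrt(L - 141*L) = sqrt(-140*L) = 2*sqrt(35)*sqrt(-L))
Y = -1/31131 (Y = 1/(-31131) = -1/31131 ≈ -3.2122e-5)
-sqrt(Y + N(85)) = -sqrt(-1/31131 + 2*sqrt(35)*sqrt(-1*85)) = -sqrt(-1/31131 + 2*sqrt(35)*sqrt(-85)) = -sqrt(-1/31131 + 2*sqrt(35)*(I*sqrt(85))) = -sqrt(-1/31131 + 10*I*sqrt(119))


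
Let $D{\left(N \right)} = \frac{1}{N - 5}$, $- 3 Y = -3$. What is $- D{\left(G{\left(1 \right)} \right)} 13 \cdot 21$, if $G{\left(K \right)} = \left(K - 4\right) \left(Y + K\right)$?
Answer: $\frac{273}{11} \approx 24.818$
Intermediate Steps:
$Y = 1$ ($Y = \left(- \frac{1}{3}\right) \left(-3\right) = 1$)
$G{\left(K \right)} = \left(1 + K\right) \left(-4 + K\right)$ ($G{\left(K \right)} = \left(K - 4\right) \left(1 + K\right) = \left(-4 + K\right) \left(1 + K\right) = \left(1 + K\right) \left(-4 + K\right)$)
$D{\left(N \right)} = \frac{1}{-5 + N}$
$- D{\left(G{\left(1 \right)} \right)} 13 \cdot 21 = - \frac{1}{-5 - \left(7 - 1\right)} 13 \cdot 21 = - \frac{1}{-5 - 6} \cdot 13 \cdot 21 = - \frac{1}{-11} \cdot 13 \cdot 21 = - \left(- \frac{1}{11}\right) 13 \cdot 21 = - \frac{\left(-13\right) 21}{11} = \left(-1\right) \left(- \frac{273}{11}\right) = \frac{273}{11}$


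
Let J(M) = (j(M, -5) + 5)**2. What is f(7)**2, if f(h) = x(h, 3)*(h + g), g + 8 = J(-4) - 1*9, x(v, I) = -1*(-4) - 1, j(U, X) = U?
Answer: 729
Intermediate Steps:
J(M) = (5 + M)**2 (J(M) = (M + 5)**2 = (5 + M)**2)
x(v, I) = 3 (x(v, I) = 4 - 1 = 3)
g = -16 (g = -8 + ((5 - 4)**2 - 1*9) = -8 + (1**2 - 9) = -8 + (1 - 9) = -8 - 8 = -16)
f(h) = -48 + 3*h (f(h) = 3*(h - 16) = 3*(-16 + h) = -48 + 3*h)
f(7)**2 = (-48 + 3*7)**2 = (-48 + 21)**2 = (-27)**2 = 729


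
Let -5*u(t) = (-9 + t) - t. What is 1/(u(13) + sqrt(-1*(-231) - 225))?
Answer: -15/23 + 25*sqrt(6)/69 ≈ 0.23532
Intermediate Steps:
u(t) = 9/5 (u(t) = -((-9 + t) - t)/5 = -1/5*(-9) = 9/5)
1/(u(13) + sqrt(-1*(-231) - 225)) = 1/(9/5 + sqrt(-1*(-231) - 225)) = 1/(9/5 + sqrt(231 - 225)) = 1/(9/5 + sqrt(6))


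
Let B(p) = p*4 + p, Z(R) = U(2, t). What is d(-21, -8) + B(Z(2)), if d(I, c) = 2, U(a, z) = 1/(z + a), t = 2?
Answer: 13/4 ≈ 3.2500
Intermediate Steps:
U(a, z) = 1/(a + z)
Z(R) = ¼ (Z(R) = 1/(2 + 2) = 1/4 = ¼)
B(p) = 5*p (B(p) = 4*p + p = 5*p)
d(-21, -8) + B(Z(2)) = 2 + 5*(¼) = 2 + 5/4 = 13/4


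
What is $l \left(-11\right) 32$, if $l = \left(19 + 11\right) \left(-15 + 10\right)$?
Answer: $52800$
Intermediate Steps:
$l = -150$ ($l = 30 \left(-5\right) = -150$)
$l \left(-11\right) 32 = \left(-150\right) \left(-11\right) 32 = 1650 \cdot 32 = 52800$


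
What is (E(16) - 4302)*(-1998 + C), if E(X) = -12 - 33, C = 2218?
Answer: -956340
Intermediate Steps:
E(X) = -45
(E(16) - 4302)*(-1998 + C) = (-45 - 4302)*(-1998 + 2218) = -4347*220 = -956340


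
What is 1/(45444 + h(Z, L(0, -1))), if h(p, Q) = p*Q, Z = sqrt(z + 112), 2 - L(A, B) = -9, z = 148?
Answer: 11361/516281419 - 11*sqrt(65)/1032562838 ≈ 2.1920e-5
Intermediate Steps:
L(A, B) = 11 (L(A, B) = 2 - 1*(-9) = 2 + 9 = 11)
Z = 2*sqrt(65) (Z = sqrt(148 + 112) = sqrt(260) = 2*sqrt(65) ≈ 16.125)
h(p, Q) = Q*p
1/(45444 + h(Z, L(0, -1))) = 1/(45444 + 11*(2*sqrt(65))) = 1/(45444 + 22*sqrt(65))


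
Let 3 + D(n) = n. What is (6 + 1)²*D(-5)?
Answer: -392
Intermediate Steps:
D(n) = -3 + n
(6 + 1)²*D(-5) = (6 + 1)²*(-3 - 5) = 7²*(-8) = 49*(-8) = -392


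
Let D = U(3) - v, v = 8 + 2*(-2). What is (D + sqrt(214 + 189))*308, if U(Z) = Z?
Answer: -308 + 308*sqrt(403) ≈ 5875.1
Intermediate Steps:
v = 4 (v = 8 - 4 = 4)
D = -1 (D = 3 - 1*4 = 3 - 4 = -1)
(D + sqrt(214 + 189))*308 = (-1 + sqrt(214 + 189))*308 = (-1 + sqrt(403))*308 = -308 + 308*sqrt(403)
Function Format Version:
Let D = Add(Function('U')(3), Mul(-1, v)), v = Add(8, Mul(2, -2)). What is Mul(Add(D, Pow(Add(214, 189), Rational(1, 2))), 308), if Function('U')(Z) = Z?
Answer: Add(-308, Mul(308, Pow(403, Rational(1, 2)))) ≈ 5875.1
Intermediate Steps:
v = 4 (v = Add(8, -4) = 4)
D = -1 (D = Add(3, Mul(-1, 4)) = Add(3, -4) = -1)
Mul(Add(D, Pow(Add(214, 189), Rational(1, 2))), 308) = Mul(Add(-1, Pow(Add(214, 189), Rational(1, 2))), 308) = Mul(Add(-1, Pow(403, Rational(1, 2))), 308) = Add(-308, Mul(308, Pow(403, Rational(1, 2))))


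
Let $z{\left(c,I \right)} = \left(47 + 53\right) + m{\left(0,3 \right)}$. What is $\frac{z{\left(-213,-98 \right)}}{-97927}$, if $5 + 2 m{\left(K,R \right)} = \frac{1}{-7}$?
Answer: $- \frac{682}{685489} \approx -0.00099491$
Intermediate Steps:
$m{\left(K,R \right)} = - \frac{18}{7}$ ($m{\left(K,R \right)} = - \frac{5}{2} + \frac{1}{2 \left(-7\right)} = - \frac{5}{2} + \frac{1}{2} \left(- \frac{1}{7}\right) = - \frac{5}{2} - \frac{1}{14} = - \frac{18}{7}$)
$z{\left(c,I \right)} = \frac{682}{7}$ ($z{\left(c,I \right)} = \left(47 + 53\right) - \frac{18}{7} = 100 - \frac{18}{7} = \frac{682}{7}$)
$\frac{z{\left(-213,-98 \right)}}{-97927} = \frac{682}{7 \left(-97927\right)} = \frac{682}{7} \left(- \frac{1}{97927}\right) = - \frac{682}{685489}$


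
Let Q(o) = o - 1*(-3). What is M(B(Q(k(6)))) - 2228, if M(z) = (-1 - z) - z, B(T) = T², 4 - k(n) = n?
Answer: -2231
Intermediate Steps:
k(n) = 4 - n
Q(o) = 3 + o (Q(o) = o + 3 = 3 + o)
M(z) = -1 - 2*z
M(B(Q(k(6)))) - 2228 = (-1 - 2*(3 + (4 - 1*6))²) - 2228 = (-1 - 2*(3 + (4 - 6))²) - 2228 = (-1 - 2*(3 - 2)²) - 2228 = (-1 - 2*1²) - 2228 = (-1 - 2*1) - 2228 = (-1 - 2) - 2228 = -3 - 2228 = -2231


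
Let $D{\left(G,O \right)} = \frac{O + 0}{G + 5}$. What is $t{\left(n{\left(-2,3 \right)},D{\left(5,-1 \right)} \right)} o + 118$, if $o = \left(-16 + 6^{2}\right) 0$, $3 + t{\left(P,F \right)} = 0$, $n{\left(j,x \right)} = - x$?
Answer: $118$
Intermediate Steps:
$D{\left(G,O \right)} = \frac{O}{5 + G}$
$t{\left(P,F \right)} = -3$ ($t{\left(P,F \right)} = -3 + 0 = -3$)
$o = 0$ ($o = \left(-16 + 36\right) 0 = 20 \cdot 0 = 0$)
$t{\left(n{\left(-2,3 \right)},D{\left(5,-1 \right)} \right)} o + 118 = \left(-3\right) 0 + 118 = 0 + 118 = 118$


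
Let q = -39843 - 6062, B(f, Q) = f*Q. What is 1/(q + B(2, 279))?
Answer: -1/45347 ≈ -2.2052e-5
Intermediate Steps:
B(f, Q) = Q*f
q = -45905
1/(q + B(2, 279)) = 1/(-45905 + 279*2) = 1/(-45905 + 558) = 1/(-45347) = -1/45347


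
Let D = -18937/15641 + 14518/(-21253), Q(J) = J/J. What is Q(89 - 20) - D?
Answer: 961962272/332418173 ≈ 2.8938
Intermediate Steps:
Q(J) = 1
D = -629544099/332418173 (D = -18937*1/15641 + 14518*(-1/21253) = -18937/15641 - 14518/21253 = -629544099/332418173 ≈ -1.8938)
Q(89 - 20) - D = 1 - 1*(-629544099/332418173) = 1 + 629544099/332418173 = 961962272/332418173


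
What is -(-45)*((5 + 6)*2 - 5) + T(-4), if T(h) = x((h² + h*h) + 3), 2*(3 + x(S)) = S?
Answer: 1559/2 ≈ 779.50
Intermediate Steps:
x(S) = -3 + S/2
T(h) = -3/2 + h² (T(h) = -3 + ((h² + h*h) + 3)/2 = -3 + ((h² + h²) + 3)/2 = -3 + (2*h² + 3)/2 = -3 + (3 + 2*h²)/2 = -3 + (3/2 + h²) = -3/2 + h²)
-(-45)*((5 + 6)*2 - 5) + T(-4) = -(-45)*((5 + 6)*2 - 5) + (-3/2 + (-4)²) = -(-45)*(11*2 - 5) + (-3/2 + 16) = -(-45)*(22 - 5) + 29/2 = -(-45)*17 + 29/2 = -9*(-85) + 29/2 = 765 + 29/2 = 1559/2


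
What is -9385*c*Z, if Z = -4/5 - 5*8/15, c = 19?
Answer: 1854476/3 ≈ 6.1816e+5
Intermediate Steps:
Z = -52/15 (Z = -4*⅕ - 40*1/15 = -⅘ - 8/3 = -52/15 ≈ -3.4667)
-9385*c*Z = -178315*(-52)/15 = -9385*(-988/15) = 1854476/3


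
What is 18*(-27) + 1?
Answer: -485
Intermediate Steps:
18*(-27) + 1 = -486 + 1 = -485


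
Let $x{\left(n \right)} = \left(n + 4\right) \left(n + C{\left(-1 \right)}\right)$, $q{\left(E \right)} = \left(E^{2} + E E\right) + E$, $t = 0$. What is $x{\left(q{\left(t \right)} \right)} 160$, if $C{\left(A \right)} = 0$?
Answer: $0$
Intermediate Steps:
$q{\left(E \right)} = E + 2 E^{2}$ ($q{\left(E \right)} = \left(E^{2} + E^{2}\right) + E = 2 E^{2} + E = E + 2 E^{2}$)
$x{\left(n \right)} = n \left(4 + n\right)$ ($x{\left(n \right)} = \left(n + 4\right) \left(n + 0\right) = \left(4 + n\right) n = n \left(4 + n\right)$)
$x{\left(q{\left(t \right)} \right)} 160 = 0 \left(1 + 2 \cdot 0\right) \left(4 + 0 \left(1 + 2 \cdot 0\right)\right) 160 = 0 \left(1 + 0\right) \left(4 + 0 \left(1 + 0\right)\right) 160 = 0 \cdot 1 \left(4 + 0 \cdot 1\right) 160 = 0 \left(4 + 0\right) 160 = 0 \cdot 4 \cdot 160 = 0 \cdot 160 = 0$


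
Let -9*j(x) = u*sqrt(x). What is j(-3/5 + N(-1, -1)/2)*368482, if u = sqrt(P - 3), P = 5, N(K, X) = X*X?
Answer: -368482*I*sqrt(5)/45 ≈ -18310.0*I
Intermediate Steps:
N(K, X) = X**2
u = sqrt(2) (u = sqrt(5 - 3) = sqrt(2) ≈ 1.4142)
j(x) = -sqrt(2)*sqrt(x)/9
j(-3/5 + N(-1, -1)/2)*368482 = -sqrt(2)*sqrt(-3/5 + (-1)**2/2)/9*368482 = -sqrt(2)*sqrt(-3*1/5 + 1*(1/2))/9*368482 = -sqrt(2)*sqrt(-3/5 + 1/2)/9*368482 = -sqrt(2)*sqrt(-1/10)/9*368482 = -sqrt(2)*I*sqrt(10)/10/9*368482 = -I*sqrt(5)/45*368482 = -368482*I*sqrt(5)/45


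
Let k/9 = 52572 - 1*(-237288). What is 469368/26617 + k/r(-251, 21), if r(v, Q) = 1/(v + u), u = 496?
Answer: 17012024451468/26617 ≈ 6.3914e+8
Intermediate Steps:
r(v, Q) = 1/(496 + v) (r(v, Q) = 1/(v + 496) = 1/(496 + v))
k = 2608740 (k = 9*(52572 - 1*(-237288)) = 9*(52572 + 237288) = 9*289860 = 2608740)
469368/26617 + k/r(-251, 21) = 469368/26617 + 2608740/(1/(496 - 251)) = 469368*(1/26617) + 2608740/(1/245) = 469368/26617 + 2608740/(1/245) = 469368/26617 + 2608740*245 = 469368/26617 + 639141300 = 17012024451468/26617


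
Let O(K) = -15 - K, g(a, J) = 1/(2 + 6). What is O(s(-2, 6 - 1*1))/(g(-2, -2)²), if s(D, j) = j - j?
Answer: -960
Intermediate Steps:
s(D, j) = 0
g(a, J) = ⅛ (g(a, J) = 1/8 = ⅛)
O(s(-2, 6 - 1*1))/(g(-2, -2)²) = (-15 - 1*0)/((⅛)²) = (-15 + 0)/(1/64) = -15*64 = -960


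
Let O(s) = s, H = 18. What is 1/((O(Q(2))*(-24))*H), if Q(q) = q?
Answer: -1/864 ≈ -0.0011574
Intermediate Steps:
1/((O(Q(2))*(-24))*H) = 1/((2*(-24))*18) = 1/(-48*18) = 1/(-864) = -1/864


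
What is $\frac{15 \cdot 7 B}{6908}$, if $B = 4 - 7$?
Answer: $- \frac{315}{6908} \approx -0.045599$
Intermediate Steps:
$B = -3$
$\frac{15 \cdot 7 B}{6908} = \frac{15 \cdot 7 \left(-3\right)}{6908} = 105 \left(-3\right) \frac{1}{6908} = \left(-315\right) \frac{1}{6908} = - \frac{315}{6908}$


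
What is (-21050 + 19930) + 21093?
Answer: 19973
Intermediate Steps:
(-21050 + 19930) + 21093 = -1120 + 21093 = 19973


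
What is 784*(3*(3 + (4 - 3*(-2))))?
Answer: 30576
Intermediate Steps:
784*(3*(3 + (4 - 3*(-2)))) = 784*(3*(3 + (4 + 6))) = 784*(3*(3 + 10)) = 784*(3*13) = 784*39 = 30576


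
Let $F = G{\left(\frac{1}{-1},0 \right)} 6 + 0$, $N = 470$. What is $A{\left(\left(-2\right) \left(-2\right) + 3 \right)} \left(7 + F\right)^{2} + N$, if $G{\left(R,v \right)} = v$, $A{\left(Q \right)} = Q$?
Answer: $813$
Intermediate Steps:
$F = 0$ ($F = 0 \cdot 6 + 0 = 0 + 0 = 0$)
$A{\left(\left(-2\right) \left(-2\right) + 3 \right)} \left(7 + F\right)^{2} + N = \left(\left(-2\right) \left(-2\right) + 3\right) \left(7 + 0\right)^{2} + 470 = \left(4 + 3\right) 7^{2} + 470 = 7 \cdot 49 + 470 = 343 + 470 = 813$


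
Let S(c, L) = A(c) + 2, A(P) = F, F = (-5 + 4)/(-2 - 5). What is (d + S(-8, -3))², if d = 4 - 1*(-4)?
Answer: 5041/49 ≈ 102.88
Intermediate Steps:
F = ⅐ (F = -1/(-7) = -1*(-⅐) = ⅐ ≈ 0.14286)
A(P) = ⅐
S(c, L) = 15/7 (S(c, L) = ⅐ + 2 = 15/7)
d = 8 (d = 4 + 4 = 8)
(d + S(-8, -3))² = (8 + 15/7)² = (71/7)² = 5041/49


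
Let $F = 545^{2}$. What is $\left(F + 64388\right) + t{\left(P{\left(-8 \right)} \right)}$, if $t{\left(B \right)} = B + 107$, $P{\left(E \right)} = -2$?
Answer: $361518$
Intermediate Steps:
$F = 297025$
$t{\left(B \right)} = 107 + B$
$\left(F + 64388\right) + t{\left(P{\left(-8 \right)} \right)} = \left(297025 + 64388\right) + \left(107 - 2\right) = 361413 + 105 = 361518$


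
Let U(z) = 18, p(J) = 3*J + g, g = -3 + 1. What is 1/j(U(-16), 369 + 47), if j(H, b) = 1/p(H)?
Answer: 52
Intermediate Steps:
g = -2
p(J) = -2 + 3*J (p(J) = 3*J - 2 = -2 + 3*J)
j(H, b) = 1/(-2 + 3*H)
1/j(U(-16), 369 + 47) = 1/(1/(-2 + 3*18)) = 1/(1/(-2 + 54)) = 1/(1/52) = 52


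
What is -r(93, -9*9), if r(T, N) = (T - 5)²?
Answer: -7744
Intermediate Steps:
r(T, N) = (-5 + T)²
-r(93, -9*9) = -(-5 + 93)² = -1*88² = -1*7744 = -7744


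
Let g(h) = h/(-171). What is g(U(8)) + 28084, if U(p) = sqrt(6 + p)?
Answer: 28084 - sqrt(14)/171 ≈ 28084.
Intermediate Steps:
g(h) = -h/171 (g(h) = h*(-1/171) = -h/171)
g(U(8)) + 28084 = -sqrt(6 + 8)/171 + 28084 = -sqrt(14)/171 + 28084 = 28084 - sqrt(14)/171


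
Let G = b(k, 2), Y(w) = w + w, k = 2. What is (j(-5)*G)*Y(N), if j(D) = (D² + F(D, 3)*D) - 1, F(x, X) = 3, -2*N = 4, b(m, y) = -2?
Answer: 72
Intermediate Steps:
N = -2 (N = -½*4 = -2)
Y(w) = 2*w
G = -2
j(D) = -1 + D² + 3*D (j(D) = (D² + 3*D) - 1 = -1 + D² + 3*D)
(j(-5)*G)*Y(N) = ((-1 + (-5)² + 3*(-5))*(-2))*(2*(-2)) = ((-1 + 25 - 15)*(-2))*(-4) = (9*(-2))*(-4) = -18*(-4) = 72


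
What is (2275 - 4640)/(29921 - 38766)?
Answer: 473/1769 ≈ 0.26738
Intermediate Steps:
(2275 - 4640)/(29921 - 38766) = -2365/(-8845) = -2365*(-1/8845) = 473/1769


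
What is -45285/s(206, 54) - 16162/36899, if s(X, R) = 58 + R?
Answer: -1672781359/4132688 ≈ -404.77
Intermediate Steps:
-45285/s(206, 54) - 16162/36899 = -45285/(58 + 54) - 16162/36899 = -45285/112 - 16162*1/36899 = -45285*1/112 - 16162/36899 = -45285/112 - 16162/36899 = -1672781359/4132688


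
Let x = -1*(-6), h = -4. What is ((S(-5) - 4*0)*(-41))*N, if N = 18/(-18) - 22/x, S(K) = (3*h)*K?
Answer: 11480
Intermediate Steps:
x = 6
S(K) = -12*K (S(K) = (3*(-4))*K = -12*K)
N = -14/3 (N = 18/(-18) - 22/6 = 18*(-1/18) - 22*⅙ = -1 - 11/3 = -14/3 ≈ -4.6667)
((S(-5) - 4*0)*(-41))*N = ((-12*(-5) - 4*0)*(-41))*(-14/3) = ((60 + 0)*(-41))*(-14/3) = (60*(-41))*(-14/3) = -2460*(-14/3) = 11480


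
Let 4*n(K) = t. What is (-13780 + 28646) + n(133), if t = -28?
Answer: 14859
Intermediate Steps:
n(K) = -7 (n(K) = (1/4)*(-28) = -7)
(-13780 + 28646) + n(133) = (-13780 + 28646) - 7 = 14866 - 7 = 14859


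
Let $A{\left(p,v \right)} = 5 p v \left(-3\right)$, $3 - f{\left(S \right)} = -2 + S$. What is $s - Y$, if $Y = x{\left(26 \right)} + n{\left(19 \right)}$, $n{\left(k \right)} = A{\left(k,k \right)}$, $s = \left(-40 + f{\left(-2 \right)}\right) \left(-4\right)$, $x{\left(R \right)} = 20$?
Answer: $5527$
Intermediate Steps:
$f{\left(S \right)} = 5 - S$ ($f{\left(S \right)} = 3 - \left(-2 + S\right) = 5 - S$)
$s = 132$ ($s = \left(-40 + \left(5 - -2\right)\right) \left(-4\right) = \left(-40 + \left(5 + 2\right)\right) \left(-4\right) = \left(-40 + 7\right) \left(-4\right) = \left(-33\right) \left(-4\right) = 132$)
$A{\left(p,v \right)} = - 15 p v$ ($A{\left(p,v \right)} = 5 p v \left(-3\right) = - 15 p v$)
$n{\left(k \right)} = - 15 k^{2}$ ($n{\left(k \right)} = - 15 k k = - 15 k^{2}$)
$Y = -5395$ ($Y = 20 - 15 \cdot 19^{2} = 20 - 5415 = -5395$)
$s - Y = 132 - -5395 = 132 + 5395 = 5527$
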